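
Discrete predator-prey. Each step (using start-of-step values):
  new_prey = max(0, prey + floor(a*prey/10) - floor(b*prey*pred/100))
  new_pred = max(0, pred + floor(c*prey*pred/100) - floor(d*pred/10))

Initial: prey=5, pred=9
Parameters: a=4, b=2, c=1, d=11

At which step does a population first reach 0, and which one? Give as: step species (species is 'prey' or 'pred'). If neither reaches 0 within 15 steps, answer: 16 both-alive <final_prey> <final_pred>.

Step 1: prey: 5+2-0=7; pred: 9+0-9=0
First extinction: pred at step 1

Answer: 1 pred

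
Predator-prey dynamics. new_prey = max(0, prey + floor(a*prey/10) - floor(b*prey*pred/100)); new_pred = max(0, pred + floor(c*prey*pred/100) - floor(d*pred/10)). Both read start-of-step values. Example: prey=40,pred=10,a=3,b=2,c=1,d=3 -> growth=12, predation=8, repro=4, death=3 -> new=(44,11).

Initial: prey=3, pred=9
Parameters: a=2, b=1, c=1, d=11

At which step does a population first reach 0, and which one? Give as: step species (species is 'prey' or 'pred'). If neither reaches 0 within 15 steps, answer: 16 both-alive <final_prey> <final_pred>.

Step 1: prey: 3+0-0=3; pred: 9+0-9=0
First extinction: pred at step 1

Answer: 1 pred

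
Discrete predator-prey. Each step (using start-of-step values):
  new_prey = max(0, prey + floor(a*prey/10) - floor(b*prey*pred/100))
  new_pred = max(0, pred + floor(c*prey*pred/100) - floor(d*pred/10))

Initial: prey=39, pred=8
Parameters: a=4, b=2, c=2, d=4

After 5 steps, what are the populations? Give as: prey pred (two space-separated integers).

Step 1: prey: 39+15-6=48; pred: 8+6-3=11
Step 2: prey: 48+19-10=57; pred: 11+10-4=17
Step 3: prey: 57+22-19=60; pred: 17+19-6=30
Step 4: prey: 60+24-36=48; pred: 30+36-12=54
Step 5: prey: 48+19-51=16; pred: 54+51-21=84

Answer: 16 84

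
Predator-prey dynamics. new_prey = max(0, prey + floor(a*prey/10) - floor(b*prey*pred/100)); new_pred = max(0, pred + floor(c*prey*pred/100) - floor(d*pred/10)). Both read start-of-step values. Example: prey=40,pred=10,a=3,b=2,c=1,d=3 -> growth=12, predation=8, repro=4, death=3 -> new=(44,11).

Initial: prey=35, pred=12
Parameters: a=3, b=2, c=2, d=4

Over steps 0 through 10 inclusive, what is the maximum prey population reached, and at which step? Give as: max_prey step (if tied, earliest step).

Answer: 37 1

Derivation:
Step 1: prey: 35+10-8=37; pred: 12+8-4=16
Step 2: prey: 37+11-11=37; pred: 16+11-6=21
Step 3: prey: 37+11-15=33; pred: 21+15-8=28
Step 4: prey: 33+9-18=24; pred: 28+18-11=35
Step 5: prey: 24+7-16=15; pred: 35+16-14=37
Step 6: prey: 15+4-11=8; pred: 37+11-14=34
Step 7: prey: 8+2-5=5; pred: 34+5-13=26
Step 8: prey: 5+1-2=4; pred: 26+2-10=18
Step 9: prey: 4+1-1=4; pred: 18+1-7=12
Step 10: prey: 4+1-0=5; pred: 12+0-4=8
Max prey = 37 at step 1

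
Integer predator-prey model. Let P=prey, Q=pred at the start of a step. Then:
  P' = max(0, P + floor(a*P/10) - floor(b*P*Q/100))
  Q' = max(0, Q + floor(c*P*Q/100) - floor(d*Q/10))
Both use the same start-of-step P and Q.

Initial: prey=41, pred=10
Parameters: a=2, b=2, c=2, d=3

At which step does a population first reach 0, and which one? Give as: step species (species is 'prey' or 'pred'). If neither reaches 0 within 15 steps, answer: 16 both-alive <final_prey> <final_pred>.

Step 1: prey: 41+8-8=41; pred: 10+8-3=15
Step 2: prey: 41+8-12=37; pred: 15+12-4=23
Step 3: prey: 37+7-17=27; pred: 23+17-6=34
Step 4: prey: 27+5-18=14; pred: 34+18-10=42
Step 5: prey: 14+2-11=5; pred: 42+11-12=41
Step 6: prey: 5+1-4=2; pred: 41+4-12=33
Step 7: prey: 2+0-1=1; pred: 33+1-9=25
Step 8: prey: 1+0-0=1; pred: 25+0-7=18
Step 9: prey: 1+0-0=1; pred: 18+0-5=13
Step 10: prey: 1+0-0=1; pred: 13+0-3=10
Step 11: prey: 1+0-0=1; pred: 10+0-3=7
Step 12: prey: 1+0-0=1; pred: 7+0-2=5
Step 13: prey: 1+0-0=1; pred: 5+0-1=4
Step 14: prey: 1+0-0=1; pred: 4+0-1=3
Step 15: prey: 1+0-0=1; pred: 3+0-0=3
No extinction within 15 steps

Answer: 16 both-alive 1 3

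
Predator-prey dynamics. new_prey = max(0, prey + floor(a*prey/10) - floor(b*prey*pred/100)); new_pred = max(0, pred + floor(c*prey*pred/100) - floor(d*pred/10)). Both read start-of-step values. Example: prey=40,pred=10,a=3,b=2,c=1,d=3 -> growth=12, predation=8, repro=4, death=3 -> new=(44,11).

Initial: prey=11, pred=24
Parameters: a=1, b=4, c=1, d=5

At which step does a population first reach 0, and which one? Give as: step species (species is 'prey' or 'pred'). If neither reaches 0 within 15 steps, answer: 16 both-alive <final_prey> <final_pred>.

Answer: 16 both-alive 1 1

Derivation:
Step 1: prey: 11+1-10=2; pred: 24+2-12=14
Step 2: prey: 2+0-1=1; pred: 14+0-7=7
Step 3: prey: 1+0-0=1; pred: 7+0-3=4
Step 4: prey: 1+0-0=1; pred: 4+0-2=2
Step 5: prey: 1+0-0=1; pred: 2+0-1=1
Step 6: prey: 1+0-0=1; pred: 1+0-0=1
Steps 7-15: state stable at prey=1, pred=1 (no change)
No extinction within 15 steps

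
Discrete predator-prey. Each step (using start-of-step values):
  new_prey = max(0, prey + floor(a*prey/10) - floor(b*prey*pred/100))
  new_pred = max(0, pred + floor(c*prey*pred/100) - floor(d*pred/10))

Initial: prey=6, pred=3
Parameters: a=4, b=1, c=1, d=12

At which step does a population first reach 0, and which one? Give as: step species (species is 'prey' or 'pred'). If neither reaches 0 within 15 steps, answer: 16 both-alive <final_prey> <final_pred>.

Answer: 1 pred

Derivation:
Step 1: prey: 6+2-0=8; pred: 3+0-3=0
First extinction: pred at step 1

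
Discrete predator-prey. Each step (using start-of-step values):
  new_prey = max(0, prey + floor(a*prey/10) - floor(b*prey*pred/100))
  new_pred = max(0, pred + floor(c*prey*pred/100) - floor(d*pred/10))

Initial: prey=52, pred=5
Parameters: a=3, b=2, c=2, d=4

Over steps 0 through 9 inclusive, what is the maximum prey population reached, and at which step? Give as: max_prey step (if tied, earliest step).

Step 1: prey: 52+15-5=62; pred: 5+5-2=8
Step 2: prey: 62+18-9=71; pred: 8+9-3=14
Step 3: prey: 71+21-19=73; pred: 14+19-5=28
Step 4: prey: 73+21-40=54; pred: 28+40-11=57
Step 5: prey: 54+16-61=9; pred: 57+61-22=96
Step 6: prey: 9+2-17=0; pred: 96+17-38=75
Step 7: prey: 0+0-0=0; pred: 75+0-30=45
Step 8: prey: 0+0-0=0; pred: 45+0-18=27
Step 9: prey: 0+0-0=0; pred: 27+0-10=17
Max prey = 73 at step 3

Answer: 73 3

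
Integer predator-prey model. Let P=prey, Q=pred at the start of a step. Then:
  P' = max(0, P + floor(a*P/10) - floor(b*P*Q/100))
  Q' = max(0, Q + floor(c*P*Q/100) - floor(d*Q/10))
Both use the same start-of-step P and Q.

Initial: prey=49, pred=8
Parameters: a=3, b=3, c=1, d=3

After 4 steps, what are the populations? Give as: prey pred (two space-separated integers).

Step 1: prey: 49+14-11=52; pred: 8+3-2=9
Step 2: prey: 52+15-14=53; pred: 9+4-2=11
Step 3: prey: 53+15-17=51; pred: 11+5-3=13
Step 4: prey: 51+15-19=47; pred: 13+6-3=16

Answer: 47 16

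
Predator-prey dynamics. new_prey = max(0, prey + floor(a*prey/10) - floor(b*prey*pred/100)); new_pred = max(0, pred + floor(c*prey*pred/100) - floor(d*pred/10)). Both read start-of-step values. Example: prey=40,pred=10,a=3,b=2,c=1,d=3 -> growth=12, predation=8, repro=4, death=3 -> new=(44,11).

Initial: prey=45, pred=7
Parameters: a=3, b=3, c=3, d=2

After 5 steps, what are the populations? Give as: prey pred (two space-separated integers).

Answer: 0 64

Derivation:
Step 1: prey: 45+13-9=49; pred: 7+9-1=15
Step 2: prey: 49+14-22=41; pred: 15+22-3=34
Step 3: prey: 41+12-41=12; pred: 34+41-6=69
Step 4: prey: 12+3-24=0; pred: 69+24-13=80
Step 5: prey: 0+0-0=0; pred: 80+0-16=64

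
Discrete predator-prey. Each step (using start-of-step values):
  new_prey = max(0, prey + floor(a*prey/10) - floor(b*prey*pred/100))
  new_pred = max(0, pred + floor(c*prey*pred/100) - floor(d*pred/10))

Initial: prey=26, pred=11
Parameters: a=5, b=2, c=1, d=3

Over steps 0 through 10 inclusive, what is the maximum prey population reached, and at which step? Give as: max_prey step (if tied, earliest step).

Answer: 100 6

Derivation:
Step 1: prey: 26+13-5=34; pred: 11+2-3=10
Step 2: prey: 34+17-6=45; pred: 10+3-3=10
Step 3: prey: 45+22-9=58; pred: 10+4-3=11
Step 4: prey: 58+29-12=75; pred: 11+6-3=14
Step 5: prey: 75+37-21=91; pred: 14+10-4=20
Step 6: prey: 91+45-36=100; pred: 20+18-6=32
Step 7: prey: 100+50-64=86; pred: 32+32-9=55
Step 8: prey: 86+43-94=35; pred: 55+47-16=86
Step 9: prey: 35+17-60=0; pred: 86+30-25=91
Step 10: prey: 0+0-0=0; pred: 91+0-27=64
Max prey = 100 at step 6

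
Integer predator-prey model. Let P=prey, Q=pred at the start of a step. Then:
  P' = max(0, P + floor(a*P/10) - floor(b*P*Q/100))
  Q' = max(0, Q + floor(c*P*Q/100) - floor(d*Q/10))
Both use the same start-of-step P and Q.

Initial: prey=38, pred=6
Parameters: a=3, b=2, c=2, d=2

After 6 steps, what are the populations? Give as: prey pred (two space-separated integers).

Answer: 0 77

Derivation:
Step 1: prey: 38+11-4=45; pred: 6+4-1=9
Step 2: prey: 45+13-8=50; pred: 9+8-1=16
Step 3: prey: 50+15-16=49; pred: 16+16-3=29
Step 4: prey: 49+14-28=35; pred: 29+28-5=52
Step 5: prey: 35+10-36=9; pred: 52+36-10=78
Step 6: prey: 9+2-14=0; pred: 78+14-15=77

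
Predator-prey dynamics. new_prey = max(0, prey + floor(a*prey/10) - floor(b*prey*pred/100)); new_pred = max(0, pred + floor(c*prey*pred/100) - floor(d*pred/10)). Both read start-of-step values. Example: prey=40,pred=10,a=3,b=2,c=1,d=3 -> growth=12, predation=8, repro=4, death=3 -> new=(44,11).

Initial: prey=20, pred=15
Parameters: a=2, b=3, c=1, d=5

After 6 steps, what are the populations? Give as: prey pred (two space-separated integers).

Answer: 21 1

Derivation:
Step 1: prey: 20+4-9=15; pred: 15+3-7=11
Step 2: prey: 15+3-4=14; pred: 11+1-5=7
Step 3: prey: 14+2-2=14; pred: 7+0-3=4
Step 4: prey: 14+2-1=15; pred: 4+0-2=2
Step 5: prey: 15+3-0=18; pred: 2+0-1=1
Step 6: prey: 18+3-0=21; pred: 1+0-0=1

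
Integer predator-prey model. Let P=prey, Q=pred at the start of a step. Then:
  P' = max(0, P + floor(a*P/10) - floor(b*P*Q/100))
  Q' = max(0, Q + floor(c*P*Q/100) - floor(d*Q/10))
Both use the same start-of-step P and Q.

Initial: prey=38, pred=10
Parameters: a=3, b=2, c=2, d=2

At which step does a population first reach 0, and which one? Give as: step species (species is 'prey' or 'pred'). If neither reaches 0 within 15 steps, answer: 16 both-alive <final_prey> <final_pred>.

Answer: 6 prey

Derivation:
Step 1: prey: 38+11-7=42; pred: 10+7-2=15
Step 2: prey: 42+12-12=42; pred: 15+12-3=24
Step 3: prey: 42+12-20=34; pred: 24+20-4=40
Step 4: prey: 34+10-27=17; pred: 40+27-8=59
Step 5: prey: 17+5-20=2; pred: 59+20-11=68
Step 6: prey: 2+0-2=0; pred: 68+2-13=57
First extinction: prey at step 6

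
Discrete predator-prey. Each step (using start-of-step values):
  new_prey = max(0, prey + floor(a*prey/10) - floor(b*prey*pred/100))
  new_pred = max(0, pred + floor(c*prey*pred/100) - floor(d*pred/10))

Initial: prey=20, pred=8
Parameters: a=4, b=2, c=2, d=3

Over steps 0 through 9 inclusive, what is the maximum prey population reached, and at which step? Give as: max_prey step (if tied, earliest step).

Answer: 41 4

Derivation:
Step 1: prey: 20+8-3=25; pred: 8+3-2=9
Step 2: prey: 25+10-4=31; pred: 9+4-2=11
Step 3: prey: 31+12-6=37; pred: 11+6-3=14
Step 4: prey: 37+14-10=41; pred: 14+10-4=20
Step 5: prey: 41+16-16=41; pred: 20+16-6=30
Step 6: prey: 41+16-24=33; pred: 30+24-9=45
Step 7: prey: 33+13-29=17; pred: 45+29-13=61
Step 8: prey: 17+6-20=3; pred: 61+20-18=63
Step 9: prey: 3+1-3=1; pred: 63+3-18=48
Max prey = 41 at step 4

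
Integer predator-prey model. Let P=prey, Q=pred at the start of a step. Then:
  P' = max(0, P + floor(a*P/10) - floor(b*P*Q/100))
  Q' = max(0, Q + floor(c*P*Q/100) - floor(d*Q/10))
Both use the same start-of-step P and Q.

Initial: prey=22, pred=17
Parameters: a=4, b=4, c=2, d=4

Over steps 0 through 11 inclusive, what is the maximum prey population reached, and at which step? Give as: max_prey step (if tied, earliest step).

Answer: 29 11

Derivation:
Step 1: prey: 22+8-14=16; pred: 17+7-6=18
Step 2: prey: 16+6-11=11; pred: 18+5-7=16
Step 3: prey: 11+4-7=8; pred: 16+3-6=13
Step 4: prey: 8+3-4=7; pred: 13+2-5=10
Step 5: prey: 7+2-2=7; pred: 10+1-4=7
Step 6: prey: 7+2-1=8; pred: 7+0-2=5
Step 7: prey: 8+3-1=10; pred: 5+0-2=3
Step 8: prey: 10+4-1=13; pred: 3+0-1=2
Step 9: prey: 13+5-1=17; pred: 2+0-0=2
Step 10: prey: 17+6-1=22; pred: 2+0-0=2
Step 11: prey: 22+8-1=29; pred: 2+0-0=2
Max prey = 29 at step 11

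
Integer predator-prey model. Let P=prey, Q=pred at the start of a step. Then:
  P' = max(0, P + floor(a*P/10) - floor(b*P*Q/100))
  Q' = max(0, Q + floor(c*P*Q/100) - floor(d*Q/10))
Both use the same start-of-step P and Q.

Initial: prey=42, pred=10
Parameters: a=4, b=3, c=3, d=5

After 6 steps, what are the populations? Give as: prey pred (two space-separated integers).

Step 1: prey: 42+16-12=46; pred: 10+12-5=17
Step 2: prey: 46+18-23=41; pred: 17+23-8=32
Step 3: prey: 41+16-39=18; pred: 32+39-16=55
Step 4: prey: 18+7-29=0; pred: 55+29-27=57
Step 5: prey: 0+0-0=0; pred: 57+0-28=29
Step 6: prey: 0+0-0=0; pred: 29+0-14=15

Answer: 0 15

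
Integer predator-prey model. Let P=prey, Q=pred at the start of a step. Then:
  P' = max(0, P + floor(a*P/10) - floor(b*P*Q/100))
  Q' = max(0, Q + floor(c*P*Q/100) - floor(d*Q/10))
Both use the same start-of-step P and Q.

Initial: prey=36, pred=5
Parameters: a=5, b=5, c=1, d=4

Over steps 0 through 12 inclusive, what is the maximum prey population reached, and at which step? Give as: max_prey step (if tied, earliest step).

Answer: 120 6

Derivation:
Step 1: prey: 36+18-9=45; pred: 5+1-2=4
Step 2: prey: 45+22-9=58; pred: 4+1-1=4
Step 3: prey: 58+29-11=76; pred: 4+2-1=5
Step 4: prey: 76+38-19=95; pred: 5+3-2=6
Step 5: prey: 95+47-28=114; pred: 6+5-2=9
Step 6: prey: 114+57-51=120; pred: 9+10-3=16
Step 7: prey: 120+60-96=84; pred: 16+19-6=29
Step 8: prey: 84+42-121=5; pred: 29+24-11=42
Step 9: prey: 5+2-10=0; pred: 42+2-16=28
Step 10: prey: 0+0-0=0; pred: 28+0-11=17
Step 11: prey: 0+0-0=0; pred: 17+0-6=11
Step 12: prey: 0+0-0=0; pred: 11+0-4=7
Max prey = 120 at step 6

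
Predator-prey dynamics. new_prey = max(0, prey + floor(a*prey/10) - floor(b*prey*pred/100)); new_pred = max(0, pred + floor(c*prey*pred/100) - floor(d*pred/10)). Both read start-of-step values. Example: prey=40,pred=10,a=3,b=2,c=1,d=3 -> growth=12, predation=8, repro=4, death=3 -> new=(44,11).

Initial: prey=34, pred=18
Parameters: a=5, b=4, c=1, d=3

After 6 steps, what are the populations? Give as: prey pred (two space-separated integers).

Step 1: prey: 34+17-24=27; pred: 18+6-5=19
Step 2: prey: 27+13-20=20; pred: 19+5-5=19
Step 3: prey: 20+10-15=15; pred: 19+3-5=17
Step 4: prey: 15+7-10=12; pred: 17+2-5=14
Step 5: prey: 12+6-6=12; pred: 14+1-4=11
Step 6: prey: 12+6-5=13; pred: 11+1-3=9

Answer: 13 9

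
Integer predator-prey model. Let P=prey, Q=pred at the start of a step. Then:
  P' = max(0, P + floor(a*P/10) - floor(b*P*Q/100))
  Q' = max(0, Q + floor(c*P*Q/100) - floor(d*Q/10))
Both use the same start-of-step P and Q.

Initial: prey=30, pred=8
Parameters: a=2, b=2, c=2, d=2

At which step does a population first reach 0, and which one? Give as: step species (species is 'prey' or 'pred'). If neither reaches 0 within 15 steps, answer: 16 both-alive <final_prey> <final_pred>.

Answer: 16 both-alive 1 8

Derivation:
Step 1: prey: 30+6-4=32; pred: 8+4-1=11
Step 2: prey: 32+6-7=31; pred: 11+7-2=16
Step 3: prey: 31+6-9=28; pred: 16+9-3=22
Step 4: prey: 28+5-12=21; pred: 22+12-4=30
Step 5: prey: 21+4-12=13; pred: 30+12-6=36
Step 6: prey: 13+2-9=6; pred: 36+9-7=38
Step 7: prey: 6+1-4=3; pred: 38+4-7=35
Step 8: prey: 3+0-2=1; pred: 35+2-7=30
Step 9: prey: 1+0-0=1; pred: 30+0-6=24
Step 10: prey: 1+0-0=1; pred: 24+0-4=20
Step 11: prey: 1+0-0=1; pred: 20+0-4=16
Step 12: prey: 1+0-0=1; pred: 16+0-3=13
Step 13: prey: 1+0-0=1; pred: 13+0-2=11
Step 14: prey: 1+0-0=1; pred: 11+0-2=9
Step 15: prey: 1+0-0=1; pred: 9+0-1=8
No extinction within 15 steps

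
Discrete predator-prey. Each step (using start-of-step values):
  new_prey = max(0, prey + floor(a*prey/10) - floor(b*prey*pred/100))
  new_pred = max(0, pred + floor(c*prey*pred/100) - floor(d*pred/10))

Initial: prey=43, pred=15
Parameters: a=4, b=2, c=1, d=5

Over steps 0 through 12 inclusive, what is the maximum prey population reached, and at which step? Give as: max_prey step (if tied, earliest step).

Answer: 78 6

Derivation:
Step 1: prey: 43+17-12=48; pred: 15+6-7=14
Step 2: prey: 48+19-13=54; pred: 14+6-7=13
Step 3: prey: 54+21-14=61; pred: 13+7-6=14
Step 4: prey: 61+24-17=68; pred: 14+8-7=15
Step 5: prey: 68+27-20=75; pred: 15+10-7=18
Step 6: prey: 75+30-27=78; pred: 18+13-9=22
Step 7: prey: 78+31-34=75; pred: 22+17-11=28
Step 8: prey: 75+30-42=63; pred: 28+21-14=35
Step 9: prey: 63+25-44=44; pred: 35+22-17=40
Step 10: prey: 44+17-35=26; pred: 40+17-20=37
Step 11: prey: 26+10-19=17; pred: 37+9-18=28
Step 12: prey: 17+6-9=14; pred: 28+4-14=18
Max prey = 78 at step 6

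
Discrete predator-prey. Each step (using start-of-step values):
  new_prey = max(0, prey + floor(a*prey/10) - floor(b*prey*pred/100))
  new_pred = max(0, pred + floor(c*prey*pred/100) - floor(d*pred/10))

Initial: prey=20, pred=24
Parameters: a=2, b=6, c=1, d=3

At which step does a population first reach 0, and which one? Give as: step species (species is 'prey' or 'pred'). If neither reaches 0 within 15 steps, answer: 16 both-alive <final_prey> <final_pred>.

Step 1: prey: 20+4-28=0; pred: 24+4-7=21
First extinction: prey at step 1

Answer: 1 prey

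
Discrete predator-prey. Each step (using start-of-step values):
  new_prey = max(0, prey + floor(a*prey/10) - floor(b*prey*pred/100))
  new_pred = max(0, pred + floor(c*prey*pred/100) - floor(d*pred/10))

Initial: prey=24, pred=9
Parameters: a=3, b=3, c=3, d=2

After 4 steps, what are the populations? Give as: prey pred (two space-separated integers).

Step 1: prey: 24+7-6=25; pred: 9+6-1=14
Step 2: prey: 25+7-10=22; pred: 14+10-2=22
Step 3: prey: 22+6-14=14; pred: 22+14-4=32
Step 4: prey: 14+4-13=5; pred: 32+13-6=39

Answer: 5 39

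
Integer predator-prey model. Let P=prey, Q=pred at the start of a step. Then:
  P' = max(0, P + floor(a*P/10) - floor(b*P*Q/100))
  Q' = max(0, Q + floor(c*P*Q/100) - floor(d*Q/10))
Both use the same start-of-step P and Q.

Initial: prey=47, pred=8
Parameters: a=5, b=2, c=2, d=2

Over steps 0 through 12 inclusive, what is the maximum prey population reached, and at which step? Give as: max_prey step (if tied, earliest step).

Step 1: prey: 47+23-7=63; pred: 8+7-1=14
Step 2: prey: 63+31-17=77; pred: 14+17-2=29
Step 3: prey: 77+38-44=71; pred: 29+44-5=68
Step 4: prey: 71+35-96=10; pred: 68+96-13=151
Step 5: prey: 10+5-30=0; pred: 151+30-30=151
Step 6: prey: 0+0-0=0; pred: 151+0-30=121
Step 7: prey: 0+0-0=0; pred: 121+0-24=97
Step 8: prey: 0+0-0=0; pred: 97+0-19=78
Step 9: prey: 0+0-0=0; pred: 78+0-15=63
Step 10: prey: 0+0-0=0; pred: 63+0-12=51
Step 11: prey: 0+0-0=0; pred: 51+0-10=41
Step 12: prey: 0+0-0=0; pred: 41+0-8=33
Max prey = 77 at step 2

Answer: 77 2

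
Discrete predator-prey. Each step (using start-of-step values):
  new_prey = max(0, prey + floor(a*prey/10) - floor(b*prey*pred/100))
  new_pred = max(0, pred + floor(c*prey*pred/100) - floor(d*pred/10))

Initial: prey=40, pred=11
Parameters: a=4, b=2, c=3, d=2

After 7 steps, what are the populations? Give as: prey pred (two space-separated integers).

Answer: 0 76

Derivation:
Step 1: prey: 40+16-8=48; pred: 11+13-2=22
Step 2: prey: 48+19-21=46; pred: 22+31-4=49
Step 3: prey: 46+18-45=19; pred: 49+67-9=107
Step 4: prey: 19+7-40=0; pred: 107+60-21=146
Step 5: prey: 0+0-0=0; pred: 146+0-29=117
Step 6: prey: 0+0-0=0; pred: 117+0-23=94
Step 7: prey: 0+0-0=0; pred: 94+0-18=76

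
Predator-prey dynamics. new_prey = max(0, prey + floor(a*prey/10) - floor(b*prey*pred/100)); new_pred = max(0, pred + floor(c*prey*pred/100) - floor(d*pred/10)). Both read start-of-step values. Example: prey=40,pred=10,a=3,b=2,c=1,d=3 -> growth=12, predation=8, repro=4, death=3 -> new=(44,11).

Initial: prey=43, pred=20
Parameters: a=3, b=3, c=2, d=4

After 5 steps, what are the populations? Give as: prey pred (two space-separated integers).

Answer: 1 12

Derivation:
Step 1: prey: 43+12-25=30; pred: 20+17-8=29
Step 2: prey: 30+9-26=13; pred: 29+17-11=35
Step 3: prey: 13+3-13=3; pred: 35+9-14=30
Step 4: prey: 3+0-2=1; pred: 30+1-12=19
Step 5: prey: 1+0-0=1; pred: 19+0-7=12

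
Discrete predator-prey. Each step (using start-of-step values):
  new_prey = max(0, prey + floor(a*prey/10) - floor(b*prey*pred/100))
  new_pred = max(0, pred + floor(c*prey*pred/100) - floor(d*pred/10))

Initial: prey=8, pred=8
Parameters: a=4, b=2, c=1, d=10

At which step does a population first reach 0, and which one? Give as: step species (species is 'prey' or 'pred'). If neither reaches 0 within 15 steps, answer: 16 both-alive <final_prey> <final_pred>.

Answer: 1 pred

Derivation:
Step 1: prey: 8+3-1=10; pred: 8+0-8=0
First extinction: pred at step 1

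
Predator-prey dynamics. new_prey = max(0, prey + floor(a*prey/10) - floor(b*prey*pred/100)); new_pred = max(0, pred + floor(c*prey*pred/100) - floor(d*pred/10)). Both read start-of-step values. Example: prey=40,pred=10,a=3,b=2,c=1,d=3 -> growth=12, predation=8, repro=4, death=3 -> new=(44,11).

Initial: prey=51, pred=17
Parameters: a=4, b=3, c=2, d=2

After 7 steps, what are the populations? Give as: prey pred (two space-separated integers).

Answer: 0 28

Derivation:
Step 1: prey: 51+20-26=45; pred: 17+17-3=31
Step 2: prey: 45+18-41=22; pred: 31+27-6=52
Step 3: prey: 22+8-34=0; pred: 52+22-10=64
Step 4: prey: 0+0-0=0; pred: 64+0-12=52
Step 5: prey: 0+0-0=0; pred: 52+0-10=42
Step 6: prey: 0+0-0=0; pred: 42+0-8=34
Step 7: prey: 0+0-0=0; pred: 34+0-6=28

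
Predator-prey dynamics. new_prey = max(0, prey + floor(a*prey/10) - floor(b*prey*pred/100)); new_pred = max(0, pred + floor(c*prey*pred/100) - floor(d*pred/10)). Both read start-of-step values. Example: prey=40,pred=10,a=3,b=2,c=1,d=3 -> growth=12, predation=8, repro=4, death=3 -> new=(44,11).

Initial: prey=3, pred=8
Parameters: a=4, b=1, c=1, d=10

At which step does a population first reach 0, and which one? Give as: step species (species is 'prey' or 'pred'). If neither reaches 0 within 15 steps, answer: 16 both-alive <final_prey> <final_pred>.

Answer: 1 pred

Derivation:
Step 1: prey: 3+1-0=4; pred: 8+0-8=0
First extinction: pred at step 1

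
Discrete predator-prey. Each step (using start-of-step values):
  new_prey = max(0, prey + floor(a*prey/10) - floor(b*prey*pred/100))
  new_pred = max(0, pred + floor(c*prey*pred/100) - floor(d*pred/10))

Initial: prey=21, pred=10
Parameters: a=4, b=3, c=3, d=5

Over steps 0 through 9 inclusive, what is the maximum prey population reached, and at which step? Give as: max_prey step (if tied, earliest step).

Answer: 26 3

Derivation:
Step 1: prey: 21+8-6=23; pred: 10+6-5=11
Step 2: prey: 23+9-7=25; pred: 11+7-5=13
Step 3: prey: 25+10-9=26; pred: 13+9-6=16
Step 4: prey: 26+10-12=24; pred: 16+12-8=20
Step 5: prey: 24+9-14=19; pred: 20+14-10=24
Step 6: prey: 19+7-13=13; pred: 24+13-12=25
Step 7: prey: 13+5-9=9; pred: 25+9-12=22
Step 8: prey: 9+3-5=7; pred: 22+5-11=16
Step 9: prey: 7+2-3=6; pred: 16+3-8=11
Max prey = 26 at step 3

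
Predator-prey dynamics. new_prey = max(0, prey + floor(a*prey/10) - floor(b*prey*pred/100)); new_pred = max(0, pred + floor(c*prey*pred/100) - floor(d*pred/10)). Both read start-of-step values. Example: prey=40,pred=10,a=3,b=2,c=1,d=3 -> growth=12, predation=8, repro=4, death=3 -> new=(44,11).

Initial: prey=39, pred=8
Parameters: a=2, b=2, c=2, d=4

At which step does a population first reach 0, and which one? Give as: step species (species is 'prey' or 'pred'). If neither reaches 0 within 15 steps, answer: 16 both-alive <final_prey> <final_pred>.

Answer: 16 both-alive 3 2

Derivation:
Step 1: prey: 39+7-6=40; pred: 8+6-3=11
Step 2: prey: 40+8-8=40; pred: 11+8-4=15
Step 3: prey: 40+8-12=36; pred: 15+12-6=21
Step 4: prey: 36+7-15=28; pred: 21+15-8=28
Step 5: prey: 28+5-15=18; pred: 28+15-11=32
Step 6: prey: 18+3-11=10; pred: 32+11-12=31
Step 7: prey: 10+2-6=6; pred: 31+6-12=25
Step 8: prey: 6+1-3=4; pred: 25+3-10=18
Step 9: prey: 4+0-1=3; pred: 18+1-7=12
Step 10: prey: 3+0-0=3; pred: 12+0-4=8
Step 11: prey: 3+0-0=3; pred: 8+0-3=5
Step 12: prey: 3+0-0=3; pred: 5+0-2=3
Step 13: prey: 3+0-0=3; pred: 3+0-1=2
Step 14: prey: 3+0-0=3; pred: 2+0-0=2
Steps 15-15: state stable at prey=3, pred=2 (no change)
No extinction within 15 steps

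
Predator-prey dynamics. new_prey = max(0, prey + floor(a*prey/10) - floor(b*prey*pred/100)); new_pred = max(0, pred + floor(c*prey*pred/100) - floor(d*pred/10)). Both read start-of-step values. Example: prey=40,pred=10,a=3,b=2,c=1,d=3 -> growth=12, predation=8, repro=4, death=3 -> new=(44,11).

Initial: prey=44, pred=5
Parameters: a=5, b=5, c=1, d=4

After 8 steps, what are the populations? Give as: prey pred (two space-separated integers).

Step 1: prey: 44+22-11=55; pred: 5+2-2=5
Step 2: prey: 55+27-13=69; pred: 5+2-2=5
Step 3: prey: 69+34-17=86; pred: 5+3-2=6
Step 4: prey: 86+43-25=104; pred: 6+5-2=9
Step 5: prey: 104+52-46=110; pred: 9+9-3=15
Step 6: prey: 110+55-82=83; pred: 15+16-6=25
Step 7: prey: 83+41-103=21; pred: 25+20-10=35
Step 8: prey: 21+10-36=0; pred: 35+7-14=28

Answer: 0 28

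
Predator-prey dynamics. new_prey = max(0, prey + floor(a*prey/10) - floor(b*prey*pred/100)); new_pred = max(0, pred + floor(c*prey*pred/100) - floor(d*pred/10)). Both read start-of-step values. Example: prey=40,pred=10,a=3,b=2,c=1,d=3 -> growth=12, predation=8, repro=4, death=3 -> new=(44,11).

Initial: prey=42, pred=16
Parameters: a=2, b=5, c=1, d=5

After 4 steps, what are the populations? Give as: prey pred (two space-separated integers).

Step 1: prey: 42+8-33=17; pred: 16+6-8=14
Step 2: prey: 17+3-11=9; pred: 14+2-7=9
Step 3: prey: 9+1-4=6; pred: 9+0-4=5
Step 4: prey: 6+1-1=6; pred: 5+0-2=3

Answer: 6 3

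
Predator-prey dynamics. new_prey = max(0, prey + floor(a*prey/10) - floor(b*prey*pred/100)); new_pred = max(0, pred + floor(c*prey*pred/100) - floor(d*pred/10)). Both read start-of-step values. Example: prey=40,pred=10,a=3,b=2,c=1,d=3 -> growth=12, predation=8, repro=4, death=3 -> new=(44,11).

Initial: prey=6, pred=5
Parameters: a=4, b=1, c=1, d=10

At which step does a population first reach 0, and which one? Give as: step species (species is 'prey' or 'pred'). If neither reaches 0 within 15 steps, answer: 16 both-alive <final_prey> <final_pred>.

Answer: 1 pred

Derivation:
Step 1: prey: 6+2-0=8; pred: 5+0-5=0
First extinction: pred at step 1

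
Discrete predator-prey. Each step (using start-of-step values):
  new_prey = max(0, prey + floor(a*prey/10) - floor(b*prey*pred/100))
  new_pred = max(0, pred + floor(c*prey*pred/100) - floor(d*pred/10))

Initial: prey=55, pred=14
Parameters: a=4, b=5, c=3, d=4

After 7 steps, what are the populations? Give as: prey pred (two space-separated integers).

Step 1: prey: 55+22-38=39; pred: 14+23-5=32
Step 2: prey: 39+15-62=0; pred: 32+37-12=57
Step 3: prey: 0+0-0=0; pred: 57+0-22=35
Step 4: prey: 0+0-0=0; pred: 35+0-14=21
Step 5: prey: 0+0-0=0; pred: 21+0-8=13
Step 6: prey: 0+0-0=0; pred: 13+0-5=8
Step 7: prey: 0+0-0=0; pred: 8+0-3=5

Answer: 0 5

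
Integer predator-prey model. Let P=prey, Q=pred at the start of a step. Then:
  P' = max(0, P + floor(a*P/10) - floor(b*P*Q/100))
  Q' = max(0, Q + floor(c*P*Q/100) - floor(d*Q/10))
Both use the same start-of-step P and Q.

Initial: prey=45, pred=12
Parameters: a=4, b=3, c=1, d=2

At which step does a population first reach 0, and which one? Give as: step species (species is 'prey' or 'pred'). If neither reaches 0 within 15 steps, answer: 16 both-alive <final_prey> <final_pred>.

Step 1: prey: 45+18-16=47; pred: 12+5-2=15
Step 2: prey: 47+18-21=44; pred: 15+7-3=19
Step 3: prey: 44+17-25=36; pred: 19+8-3=24
Step 4: prey: 36+14-25=25; pred: 24+8-4=28
Step 5: prey: 25+10-21=14; pred: 28+7-5=30
Step 6: prey: 14+5-12=7; pred: 30+4-6=28
Step 7: prey: 7+2-5=4; pred: 28+1-5=24
Step 8: prey: 4+1-2=3; pred: 24+0-4=20
Step 9: prey: 3+1-1=3; pred: 20+0-4=16
Step 10: prey: 3+1-1=3; pred: 16+0-3=13
Step 11: prey: 3+1-1=3; pred: 13+0-2=11
Step 12: prey: 3+1-0=4; pred: 11+0-2=9
Step 13: prey: 4+1-1=4; pred: 9+0-1=8
Step 14: prey: 4+1-0=5; pred: 8+0-1=7
Step 15: prey: 5+2-1=6; pred: 7+0-1=6
No extinction within 15 steps

Answer: 16 both-alive 6 6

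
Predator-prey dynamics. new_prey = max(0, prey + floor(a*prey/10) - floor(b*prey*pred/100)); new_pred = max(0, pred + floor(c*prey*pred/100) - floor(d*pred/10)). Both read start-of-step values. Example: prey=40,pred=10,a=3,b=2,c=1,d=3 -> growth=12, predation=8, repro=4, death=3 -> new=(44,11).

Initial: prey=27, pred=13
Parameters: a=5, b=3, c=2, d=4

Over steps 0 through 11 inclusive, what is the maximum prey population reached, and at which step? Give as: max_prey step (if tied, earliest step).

Answer: 32 2

Derivation:
Step 1: prey: 27+13-10=30; pred: 13+7-5=15
Step 2: prey: 30+15-13=32; pred: 15+9-6=18
Step 3: prey: 32+16-17=31; pred: 18+11-7=22
Step 4: prey: 31+15-20=26; pred: 22+13-8=27
Step 5: prey: 26+13-21=18; pred: 27+14-10=31
Step 6: prey: 18+9-16=11; pred: 31+11-12=30
Step 7: prey: 11+5-9=7; pred: 30+6-12=24
Step 8: prey: 7+3-5=5; pred: 24+3-9=18
Step 9: prey: 5+2-2=5; pred: 18+1-7=12
Step 10: prey: 5+2-1=6; pred: 12+1-4=9
Step 11: prey: 6+3-1=8; pred: 9+1-3=7
Max prey = 32 at step 2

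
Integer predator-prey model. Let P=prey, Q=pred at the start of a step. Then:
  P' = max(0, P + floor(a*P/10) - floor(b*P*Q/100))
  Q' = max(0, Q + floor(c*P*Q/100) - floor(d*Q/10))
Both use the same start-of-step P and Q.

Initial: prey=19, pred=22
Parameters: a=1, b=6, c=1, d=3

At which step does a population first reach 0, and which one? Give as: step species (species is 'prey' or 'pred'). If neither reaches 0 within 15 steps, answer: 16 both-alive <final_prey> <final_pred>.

Answer: 1 prey

Derivation:
Step 1: prey: 19+1-25=0; pred: 22+4-6=20
First extinction: prey at step 1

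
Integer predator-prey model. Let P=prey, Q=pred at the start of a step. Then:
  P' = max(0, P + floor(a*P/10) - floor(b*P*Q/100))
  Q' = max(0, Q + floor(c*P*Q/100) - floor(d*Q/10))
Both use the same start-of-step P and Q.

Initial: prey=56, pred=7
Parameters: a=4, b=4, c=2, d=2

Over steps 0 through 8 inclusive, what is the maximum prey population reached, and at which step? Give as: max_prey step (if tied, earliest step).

Answer: 63 1

Derivation:
Step 1: prey: 56+22-15=63; pred: 7+7-1=13
Step 2: prey: 63+25-32=56; pred: 13+16-2=27
Step 3: prey: 56+22-60=18; pred: 27+30-5=52
Step 4: prey: 18+7-37=0; pred: 52+18-10=60
Step 5: prey: 0+0-0=0; pred: 60+0-12=48
Step 6: prey: 0+0-0=0; pred: 48+0-9=39
Step 7: prey: 0+0-0=0; pred: 39+0-7=32
Step 8: prey: 0+0-0=0; pred: 32+0-6=26
Max prey = 63 at step 1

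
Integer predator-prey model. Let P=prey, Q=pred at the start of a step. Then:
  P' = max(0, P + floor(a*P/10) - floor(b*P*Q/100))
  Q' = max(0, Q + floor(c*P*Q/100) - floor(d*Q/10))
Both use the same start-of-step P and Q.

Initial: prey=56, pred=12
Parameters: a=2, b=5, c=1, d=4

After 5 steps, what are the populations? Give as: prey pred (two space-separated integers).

Step 1: prey: 56+11-33=34; pred: 12+6-4=14
Step 2: prey: 34+6-23=17; pred: 14+4-5=13
Step 3: prey: 17+3-11=9; pred: 13+2-5=10
Step 4: prey: 9+1-4=6; pred: 10+0-4=6
Step 5: prey: 6+1-1=6; pred: 6+0-2=4

Answer: 6 4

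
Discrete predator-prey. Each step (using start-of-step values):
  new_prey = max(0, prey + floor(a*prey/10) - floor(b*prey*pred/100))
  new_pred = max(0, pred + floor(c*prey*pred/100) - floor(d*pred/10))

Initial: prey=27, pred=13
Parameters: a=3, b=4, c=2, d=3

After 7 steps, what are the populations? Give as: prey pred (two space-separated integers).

Step 1: prey: 27+8-14=21; pred: 13+7-3=17
Step 2: prey: 21+6-14=13; pred: 17+7-5=19
Step 3: prey: 13+3-9=7; pred: 19+4-5=18
Step 4: prey: 7+2-5=4; pred: 18+2-5=15
Step 5: prey: 4+1-2=3; pred: 15+1-4=12
Step 6: prey: 3+0-1=2; pred: 12+0-3=9
Step 7: prey: 2+0-0=2; pred: 9+0-2=7

Answer: 2 7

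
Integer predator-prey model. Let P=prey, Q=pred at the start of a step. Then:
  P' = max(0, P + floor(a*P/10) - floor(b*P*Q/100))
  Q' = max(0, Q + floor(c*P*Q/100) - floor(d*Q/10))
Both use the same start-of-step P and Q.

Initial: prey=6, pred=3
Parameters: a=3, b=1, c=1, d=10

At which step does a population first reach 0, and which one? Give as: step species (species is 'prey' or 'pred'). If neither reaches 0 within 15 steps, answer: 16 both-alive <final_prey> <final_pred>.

Answer: 1 pred

Derivation:
Step 1: prey: 6+1-0=7; pred: 3+0-3=0
First extinction: pred at step 1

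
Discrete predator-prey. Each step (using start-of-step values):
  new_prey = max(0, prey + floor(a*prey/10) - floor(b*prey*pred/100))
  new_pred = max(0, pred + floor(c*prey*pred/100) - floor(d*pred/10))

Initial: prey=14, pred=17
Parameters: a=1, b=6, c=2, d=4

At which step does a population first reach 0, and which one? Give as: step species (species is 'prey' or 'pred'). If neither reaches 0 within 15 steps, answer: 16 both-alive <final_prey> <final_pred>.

Answer: 16 both-alive 1 2

Derivation:
Step 1: prey: 14+1-14=1; pred: 17+4-6=15
Step 2: prey: 1+0-0=1; pred: 15+0-6=9
Step 3: prey: 1+0-0=1; pred: 9+0-3=6
Step 4: prey: 1+0-0=1; pred: 6+0-2=4
Step 5: prey: 1+0-0=1; pred: 4+0-1=3
Step 6: prey: 1+0-0=1; pred: 3+0-1=2
Step 7: prey: 1+0-0=1; pred: 2+0-0=2
Steps 8-15: state stable at prey=1, pred=2 (no change)
No extinction within 15 steps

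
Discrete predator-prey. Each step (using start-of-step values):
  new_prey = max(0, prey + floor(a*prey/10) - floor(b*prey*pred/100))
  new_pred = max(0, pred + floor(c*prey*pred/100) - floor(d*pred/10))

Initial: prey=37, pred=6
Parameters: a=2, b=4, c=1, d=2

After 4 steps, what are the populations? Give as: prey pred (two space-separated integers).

Answer: 24 10

Derivation:
Step 1: prey: 37+7-8=36; pred: 6+2-1=7
Step 2: prey: 36+7-10=33; pred: 7+2-1=8
Step 3: prey: 33+6-10=29; pred: 8+2-1=9
Step 4: prey: 29+5-10=24; pred: 9+2-1=10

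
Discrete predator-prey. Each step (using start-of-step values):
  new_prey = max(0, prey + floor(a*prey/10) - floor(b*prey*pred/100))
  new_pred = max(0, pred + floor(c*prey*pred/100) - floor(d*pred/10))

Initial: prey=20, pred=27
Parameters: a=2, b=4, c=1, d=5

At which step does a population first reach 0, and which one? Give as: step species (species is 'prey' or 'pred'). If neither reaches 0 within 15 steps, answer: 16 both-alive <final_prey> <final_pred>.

Answer: 16 both-alive 1 1

Derivation:
Step 1: prey: 20+4-21=3; pred: 27+5-13=19
Step 2: prey: 3+0-2=1; pred: 19+0-9=10
Step 3: prey: 1+0-0=1; pred: 10+0-5=5
Step 4: prey: 1+0-0=1; pred: 5+0-2=3
Step 5: prey: 1+0-0=1; pred: 3+0-1=2
Step 6: prey: 1+0-0=1; pred: 2+0-1=1
Step 7: prey: 1+0-0=1; pred: 1+0-0=1
Steps 8-15: state stable at prey=1, pred=1 (no change)
No extinction within 15 steps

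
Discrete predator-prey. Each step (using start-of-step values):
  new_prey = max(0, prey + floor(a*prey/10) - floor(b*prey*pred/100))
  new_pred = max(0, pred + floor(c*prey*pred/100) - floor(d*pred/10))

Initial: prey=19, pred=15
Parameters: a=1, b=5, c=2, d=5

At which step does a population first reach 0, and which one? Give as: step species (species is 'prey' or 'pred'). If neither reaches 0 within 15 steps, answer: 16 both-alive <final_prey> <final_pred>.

Answer: 16 both-alive 2 1

Derivation:
Step 1: prey: 19+1-14=6; pred: 15+5-7=13
Step 2: prey: 6+0-3=3; pred: 13+1-6=8
Step 3: prey: 3+0-1=2; pred: 8+0-4=4
Step 4: prey: 2+0-0=2; pred: 4+0-2=2
Step 5: prey: 2+0-0=2; pred: 2+0-1=1
Step 6: prey: 2+0-0=2; pred: 1+0-0=1
Steps 7-15: state stable at prey=2, pred=1 (no change)
No extinction within 15 steps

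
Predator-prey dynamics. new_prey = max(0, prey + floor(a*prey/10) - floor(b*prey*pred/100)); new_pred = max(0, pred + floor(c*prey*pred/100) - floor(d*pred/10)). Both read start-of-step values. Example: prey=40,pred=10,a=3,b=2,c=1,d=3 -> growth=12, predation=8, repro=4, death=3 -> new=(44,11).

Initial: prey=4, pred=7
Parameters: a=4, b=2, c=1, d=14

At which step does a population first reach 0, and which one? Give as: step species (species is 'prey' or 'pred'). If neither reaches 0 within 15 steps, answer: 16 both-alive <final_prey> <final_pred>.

Step 1: prey: 4+1-0=5; pred: 7+0-9=0
First extinction: pred at step 1

Answer: 1 pred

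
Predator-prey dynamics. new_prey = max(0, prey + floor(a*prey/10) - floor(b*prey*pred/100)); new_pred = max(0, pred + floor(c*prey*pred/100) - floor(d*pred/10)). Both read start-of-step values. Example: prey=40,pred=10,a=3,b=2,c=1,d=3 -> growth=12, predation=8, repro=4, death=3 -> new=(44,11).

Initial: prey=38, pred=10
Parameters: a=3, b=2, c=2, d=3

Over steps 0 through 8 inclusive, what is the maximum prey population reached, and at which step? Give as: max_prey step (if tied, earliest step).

Step 1: prey: 38+11-7=42; pred: 10+7-3=14
Step 2: prey: 42+12-11=43; pred: 14+11-4=21
Step 3: prey: 43+12-18=37; pred: 21+18-6=33
Step 4: prey: 37+11-24=24; pred: 33+24-9=48
Step 5: prey: 24+7-23=8; pred: 48+23-14=57
Step 6: prey: 8+2-9=1; pred: 57+9-17=49
Step 7: prey: 1+0-0=1; pred: 49+0-14=35
Step 8: prey: 1+0-0=1; pred: 35+0-10=25
Max prey = 43 at step 2

Answer: 43 2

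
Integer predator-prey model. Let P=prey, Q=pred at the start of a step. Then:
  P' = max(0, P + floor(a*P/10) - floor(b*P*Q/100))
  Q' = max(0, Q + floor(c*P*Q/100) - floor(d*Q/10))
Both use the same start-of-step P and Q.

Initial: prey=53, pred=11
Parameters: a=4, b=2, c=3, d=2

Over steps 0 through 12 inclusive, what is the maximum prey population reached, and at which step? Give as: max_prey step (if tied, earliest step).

Answer: 63 1

Derivation:
Step 1: prey: 53+21-11=63; pred: 11+17-2=26
Step 2: prey: 63+25-32=56; pred: 26+49-5=70
Step 3: prey: 56+22-78=0; pred: 70+117-14=173
Step 4: prey: 0+0-0=0; pred: 173+0-34=139
Step 5: prey: 0+0-0=0; pred: 139+0-27=112
Step 6: prey: 0+0-0=0; pred: 112+0-22=90
Step 7: prey: 0+0-0=0; pred: 90+0-18=72
Step 8: prey: 0+0-0=0; pred: 72+0-14=58
Step 9: prey: 0+0-0=0; pred: 58+0-11=47
Step 10: prey: 0+0-0=0; pred: 47+0-9=38
Step 11: prey: 0+0-0=0; pred: 38+0-7=31
Step 12: prey: 0+0-0=0; pred: 31+0-6=25
Max prey = 63 at step 1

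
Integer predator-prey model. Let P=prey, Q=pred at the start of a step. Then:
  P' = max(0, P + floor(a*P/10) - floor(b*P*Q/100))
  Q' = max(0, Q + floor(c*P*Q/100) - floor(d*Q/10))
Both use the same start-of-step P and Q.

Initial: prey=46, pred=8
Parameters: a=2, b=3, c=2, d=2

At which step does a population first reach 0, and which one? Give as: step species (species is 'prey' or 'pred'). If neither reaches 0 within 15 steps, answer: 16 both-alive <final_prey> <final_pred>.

Step 1: prey: 46+9-11=44; pred: 8+7-1=14
Step 2: prey: 44+8-18=34; pred: 14+12-2=24
Step 3: prey: 34+6-24=16; pred: 24+16-4=36
Step 4: prey: 16+3-17=2; pred: 36+11-7=40
Step 5: prey: 2+0-2=0; pred: 40+1-8=33
First extinction: prey at step 5

Answer: 5 prey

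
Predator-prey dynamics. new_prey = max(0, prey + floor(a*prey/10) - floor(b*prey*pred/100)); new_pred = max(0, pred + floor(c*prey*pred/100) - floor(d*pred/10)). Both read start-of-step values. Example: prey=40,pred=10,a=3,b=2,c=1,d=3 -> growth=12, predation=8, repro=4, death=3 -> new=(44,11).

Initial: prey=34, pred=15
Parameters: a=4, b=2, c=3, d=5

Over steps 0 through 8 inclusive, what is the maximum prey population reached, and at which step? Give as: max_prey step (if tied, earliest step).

Answer: 37 1

Derivation:
Step 1: prey: 34+13-10=37; pred: 15+15-7=23
Step 2: prey: 37+14-17=34; pred: 23+25-11=37
Step 3: prey: 34+13-25=22; pred: 37+37-18=56
Step 4: prey: 22+8-24=6; pred: 56+36-28=64
Step 5: prey: 6+2-7=1; pred: 64+11-32=43
Step 6: prey: 1+0-0=1; pred: 43+1-21=23
Step 7: prey: 1+0-0=1; pred: 23+0-11=12
Step 8: prey: 1+0-0=1; pred: 12+0-6=6
Max prey = 37 at step 1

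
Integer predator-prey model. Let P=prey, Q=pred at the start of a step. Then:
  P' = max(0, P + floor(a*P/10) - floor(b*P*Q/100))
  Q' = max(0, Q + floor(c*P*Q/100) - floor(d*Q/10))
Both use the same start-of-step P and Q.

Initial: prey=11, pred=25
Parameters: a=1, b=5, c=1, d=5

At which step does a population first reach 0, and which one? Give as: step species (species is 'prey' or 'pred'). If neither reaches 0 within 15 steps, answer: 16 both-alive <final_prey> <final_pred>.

Answer: 1 prey

Derivation:
Step 1: prey: 11+1-13=0; pred: 25+2-12=15
First extinction: prey at step 1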